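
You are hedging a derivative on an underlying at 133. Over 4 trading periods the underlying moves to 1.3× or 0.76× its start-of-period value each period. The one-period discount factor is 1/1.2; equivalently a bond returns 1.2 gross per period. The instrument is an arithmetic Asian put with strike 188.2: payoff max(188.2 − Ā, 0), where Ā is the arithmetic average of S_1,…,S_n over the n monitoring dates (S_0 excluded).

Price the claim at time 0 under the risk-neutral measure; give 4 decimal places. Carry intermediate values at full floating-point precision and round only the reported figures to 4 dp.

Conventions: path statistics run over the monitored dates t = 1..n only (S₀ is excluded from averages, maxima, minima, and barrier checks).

Set p* = 0.8148 (from d < R < u); the path-dependent value is the discounted p*-expectation over all price paths.
Enumerate all 2^4 = 16 price paths (U = up ×1.3, D = down ×0.76); each path with k up-moves has probability p*^k·(1−p*)^(4−k).
DDDD: Ā=70.1641, payoff=118.0359, prob=0.001176
UDDD: Ā=120.0175, payoff=68.1825, prob=0.005175
DUDD: Ā=102.0625, payoff=86.1375, prob=0.005175
UUDD: Ā=174.5806, payoff=13.6194, prob=0.022768
DDUD: Ā=88.4167, payoff=99.7833, prob=0.005175
UDUD: Ā=151.2391, payoff=36.9609, prob=0.022768
DUUD: Ā=133.2841, payoff=54.9159, prob=0.022768
UUUD: Ā=227.9859, payoff=0.0000, prob=0.100180
DDDU: Ā=78.0459, payoff=110.1541, prob=0.005175
UDDU: Ā=133.4995, payoff=54.7005, prob=0.022768
DUDU: Ā=115.5445, payoff=72.6555, prob=0.022768
UUDU: Ā=197.6420, payoff=0.0000, prob=0.100180
DDUU: Ā=101.8987, payoff=86.3013, prob=0.022768
UDUU: Ā=174.3005, payoff=13.8995, prob=0.100180
DUUU: Ā=156.3455, payoff=31.8545, prob=0.100180
UUUU: Ā=267.4331, payoff=0.0000, prob=0.440794
Price = Σ prob·payoff / R^4 = 13.873940 / 2.073600 = 6.6908

price = 6.6908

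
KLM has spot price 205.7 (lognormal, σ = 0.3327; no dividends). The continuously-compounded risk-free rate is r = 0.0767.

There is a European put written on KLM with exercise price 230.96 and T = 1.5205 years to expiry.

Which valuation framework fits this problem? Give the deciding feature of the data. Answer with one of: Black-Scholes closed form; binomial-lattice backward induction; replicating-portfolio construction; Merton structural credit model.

Key observation: a European claim on KLM (strike 230.96) — a lognormal (GBM) underlying with constant rate and volatility — has an exact closed-form value; no lattice or capital structure is involved.

framework: Black-Scholes closed form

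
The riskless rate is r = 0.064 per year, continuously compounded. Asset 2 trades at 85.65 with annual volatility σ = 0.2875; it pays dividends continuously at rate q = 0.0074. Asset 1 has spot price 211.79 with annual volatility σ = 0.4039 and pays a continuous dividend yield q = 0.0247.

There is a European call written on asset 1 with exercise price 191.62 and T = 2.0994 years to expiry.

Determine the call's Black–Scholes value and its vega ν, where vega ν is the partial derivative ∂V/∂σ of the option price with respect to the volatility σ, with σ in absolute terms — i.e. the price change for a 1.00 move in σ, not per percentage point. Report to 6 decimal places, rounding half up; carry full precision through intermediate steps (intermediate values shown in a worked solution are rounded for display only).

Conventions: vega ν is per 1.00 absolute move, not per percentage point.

price = 61.187281
ν = 96.819849

σ√T = 0.4039·√2.0994 = 0.585223
d₁ = (ln(S/K) + (r−q+σ²/2)T) / (σ√T) = (ln(211.79/191.62) + (0.064−0.0247+0.4039²/2)·2.0994) / 0.585223 = (0.100081 + 0.253749) / 0.585223 = 0.604608
d₂ = d₁ − σ√T = 0.604608 − 0.585223 = 0.019385
e^{−rT} = 0.874274
e^{−qT} = 0.949466
N(d₁) = 0.727280,  N(d₂) = 0.507733
Call price V = S·e^{−qT}·N(d₁) − K·e^{−rT}·N(d₂) = 146.246938 − 85.059657 = 61.187281
φ(d₁) = (1/√(2π))·e^{−d₁²/2} = 0.332301
ν = S·e^{−qT}·φ(d₁)·√T = 96.819849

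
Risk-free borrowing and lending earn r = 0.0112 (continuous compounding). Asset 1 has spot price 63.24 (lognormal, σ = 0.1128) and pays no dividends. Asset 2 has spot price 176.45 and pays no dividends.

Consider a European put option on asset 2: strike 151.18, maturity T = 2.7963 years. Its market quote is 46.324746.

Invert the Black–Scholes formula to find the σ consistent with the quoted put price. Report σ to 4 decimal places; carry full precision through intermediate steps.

sigma = 0.5817

At σ = 0.5817 the Black–Scholes value reproduces the quote:
σ√T = 0.5817·√2.7963 = 0.972727
d₁ = (ln(S/K) + (r+σ²/2)T) / (σ√T) = (ln(176.45/151.18) + (0.0112+0.5817²/2)·2.7963) / 0.972727 = (0.154566 + 0.504417) / 0.972727 = 0.677460
d₂ = d₁ − σ√T = 0.677460 − 0.972727 = -0.295267
e^{−rT} = 0.969167
N(−d₁) = 0.249057,  N(−d₂) = 0.616105
V = K·e^{−rT}·N(−d₂) − S·N(−d₁) = 90.270855 − 43.946109 = 46.324746 (matching the quote); vega is positive throughout, so no other σ reproduces this price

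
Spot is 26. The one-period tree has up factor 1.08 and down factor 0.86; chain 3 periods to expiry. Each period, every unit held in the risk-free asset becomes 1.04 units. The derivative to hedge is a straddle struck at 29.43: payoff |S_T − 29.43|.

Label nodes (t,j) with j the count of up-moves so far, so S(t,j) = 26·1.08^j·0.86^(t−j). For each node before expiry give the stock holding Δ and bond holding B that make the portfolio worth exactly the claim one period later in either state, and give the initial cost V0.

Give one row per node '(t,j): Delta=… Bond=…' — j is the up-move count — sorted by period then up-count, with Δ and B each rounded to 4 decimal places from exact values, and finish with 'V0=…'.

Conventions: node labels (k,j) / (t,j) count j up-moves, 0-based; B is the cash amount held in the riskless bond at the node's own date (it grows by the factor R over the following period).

(0,0): Delta=-0.2810 Bond=10.7045
(1,0): Delta=-1.0000 Bond=27.2097
(1,1): Delta=-0.1538 Bond=7.5600
(2,0): Delta=-1.0000 Bond=28.2981
(2,1): Delta=-1.0000 Bond=28.2981
(2,2): Delta=-0.0040 Bond=3.3212
V0=3.3987

No-arbitrage ⇒ martingale measure with p* = (R−d)/(u−d) = 0.8182.
Payoffs at expiry: V(3,0)=12.8925, V(3,1)=8.6620, V(3,2)=3.3493, V(3,3)=3.3225
Node (2,0) S=19.2296: V=(p*·8.6620+(1−p*)·12.8925)/1.04=9.0685; Δ=(8.6620−12.8925)/(20.7680−16.5375)=-1.0000; B=V−Δ·S=28.2981
Node (2,1) S=24.1488: V=(p*·3.3493+(1−p*)·8.6620)/1.04=4.1493; Δ=(3.3493−8.6620)/(26.0807−20.7680)=-1.0000; B=V−Δ·S=28.2981
Node (2,2) S=30.3264: V=(p*·3.3225+(1−p*)·3.3493)/1.04=3.1994; Δ=(3.3225−3.3493)/(32.7525−26.0807)=-0.0040; B=V−Δ·S=3.3212
Node (1,0) S=22.3600: V=(p*·4.1493+(1−p*)·9.0685)/1.04=4.8497; Δ=(4.1493−9.0685)/(24.1488−19.2296)=-1.0000; B=V−Δ·S=27.2097
Node (1,1) S=28.0800: V=(p*·3.1994+(1−p*)·4.1493)/1.04=3.2424; Δ=(3.1994−4.1493)/(30.3264−24.1488)=-0.1538; B=V−Δ·S=7.5600
Node (0,0) S=26.0000: V=(p*·3.2424+(1−p*)·4.8497)/1.04=3.3987; Δ=(3.2424−4.8497)/(28.0800−22.3600)=-0.2810; B=V−Δ·S=10.7045
Check: Δ(0,0)·S0 + B(0,0) = 3.3987 = V0.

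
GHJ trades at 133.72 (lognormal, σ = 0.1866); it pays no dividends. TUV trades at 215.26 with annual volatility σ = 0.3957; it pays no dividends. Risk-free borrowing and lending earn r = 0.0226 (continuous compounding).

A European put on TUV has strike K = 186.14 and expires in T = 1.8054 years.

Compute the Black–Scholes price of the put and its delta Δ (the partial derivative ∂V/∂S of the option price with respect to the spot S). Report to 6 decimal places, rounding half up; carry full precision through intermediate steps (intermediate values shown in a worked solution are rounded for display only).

price = 25.451536
Δ = -0.268962

σ√T = 0.3957·√1.8054 = 0.531683
d₁ = (ln(S/K) + (r+σ²/2)T) / (σ√T) = (ln(215.26/186.14) + (0.0226+0.3957²/2)·1.8054) / 0.531683 = (0.145348 + 0.182145) / 0.531683 = 0.615955
d₂ = d₁ − σ√T = 0.615955 − 0.531683 = 0.084272
e^{−rT} = 0.960019
N(−d₁) = 0.268962,  N(−d₂) = 0.466420
Put price V = K·e^{−rT}·N(−d₂) − S·N(−d₁) = 83.348298 − 57.896762 = 25.451536
Δ = −N(−d₁) = -0.268962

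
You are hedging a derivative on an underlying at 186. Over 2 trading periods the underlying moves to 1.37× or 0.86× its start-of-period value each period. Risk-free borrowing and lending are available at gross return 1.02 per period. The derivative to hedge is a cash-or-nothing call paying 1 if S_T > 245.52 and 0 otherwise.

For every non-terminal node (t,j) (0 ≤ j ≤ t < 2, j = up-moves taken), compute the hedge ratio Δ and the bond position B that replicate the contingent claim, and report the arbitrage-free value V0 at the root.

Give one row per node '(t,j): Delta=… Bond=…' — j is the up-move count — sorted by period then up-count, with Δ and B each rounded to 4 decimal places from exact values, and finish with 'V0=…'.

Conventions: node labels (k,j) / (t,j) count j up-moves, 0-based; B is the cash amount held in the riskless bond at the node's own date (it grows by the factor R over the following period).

(0,0): Delta=0.0032 Bond=-0.5085
(1,0): Delta=0.0000 Bond=0.0000
(1,1): Delta=0.0077 Bond=-1.6532
V0=0.0946

Since d<R<u, set p* = (R−d)/(u−d) = 0.3137; price each node as the discounted p*-expectation of its children.
Expiry values: V(2,0)=0.0000, V(2,1)=0.0000, V(2,2)=1.0000
(1,0): S=159.9600. Δ = (V_up−V_dn)/(S_up−S_dn) = (0.0000−0.0000)/(219.1452−137.5656) = 0.0000. V = [p*·0.0000 + (1−p*)·0.0000]/1.02 = 0.0000. B = V − Δ·S = 0.0000.
(1,1): S=254.8200. Δ = (V_up−V_dn)/(S_up−S_dn) = (1.0000−0.0000)/(349.1034−219.1452) = 0.0077. V = [p*·1.0000 + (1−p*)·0.0000]/1.02 = 0.3076. B = V − Δ·S = -1.6532.
(0,0): S=186.0000. Δ = (V_up−V_dn)/(S_up−S_dn) = (0.3076−0.0000)/(254.8200−159.9600) = 0.0032. V = [p*·0.3076 + (1−p*)·0.0000]/1.02 = 0.0946. B = V − Δ·S = -0.5085.
Sanity check at the root: Δ(0,0)·S0 + B(0,0) reproduces V0 = 0.0946.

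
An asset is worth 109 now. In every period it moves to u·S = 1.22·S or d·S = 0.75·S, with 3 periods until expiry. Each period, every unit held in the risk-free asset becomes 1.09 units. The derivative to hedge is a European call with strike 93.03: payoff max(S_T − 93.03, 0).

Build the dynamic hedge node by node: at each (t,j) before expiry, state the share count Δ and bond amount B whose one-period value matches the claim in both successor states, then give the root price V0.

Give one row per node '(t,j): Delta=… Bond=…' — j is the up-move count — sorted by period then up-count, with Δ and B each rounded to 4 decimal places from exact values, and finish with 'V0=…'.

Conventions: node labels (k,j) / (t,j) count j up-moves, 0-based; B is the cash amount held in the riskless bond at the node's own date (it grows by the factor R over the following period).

Risk-neutral probability p* = (R−d)/(u−d) = (1.09−0.75)/(1.22−0.75) = 0.7234.
Expiry values: V(3,0)=0.0000, V(3,1)=0.0000, V(3,2)=28.6467, V(3,3)=104.8974
  t=2,j=0: stock 61.3125 → up 74.8012 (V=0.0000), down 45.9844 (V=0.0000). Price 0.0000; hedge Δ=0.0000, bond B=0.0000.
  t=2,j=1: stock 99.7350 → up 121.6767 (V=28.6467), down 74.8012 (V=0.0000). Price 19.0121; hedge Δ=0.6111, bond B=-41.9384.
  t=2,j=2: stock 162.2356 → up 197.9274 (V=104.8974), down 121.6767 (V=28.6467). Price 76.8870; hedge Δ=1.0000, bond B=-85.3486.
  t=1,j=0: stock 81.7500 → up 99.7350 (V=19.0121), down 61.3125 (V=0.0000). Price 12.6178; hedge Δ=0.4948, bond B=-27.8334.
  t=1,j=1: stock 132.9800 → up 162.2356 (V=76.8870), down 99.7350 (V=19.0121). Price 55.8523; hedge Δ=0.9260, bond B=-67.2858.
  t=0,j=0: stock 109.0000 → up 132.9800 (V=55.8523), down 81.7500 (V=12.6178). Price 40.2696; hedge Δ=0.8439, bond B=-51.7187.
Verification: the root portfolio costs Δ(0,0)·S0 + B(0,0) = 40.2696, matching V0.

(0,0): Delta=0.8439 Bond=-51.7187
(1,0): Delta=0.4948 Bond=-27.8334
(1,1): Delta=0.9260 Bond=-67.2858
(2,0): Delta=0.0000 Bond=0.0000
(2,1): Delta=0.6111 Bond=-41.9384
(2,2): Delta=1.0000 Bond=-85.3486
V0=40.2696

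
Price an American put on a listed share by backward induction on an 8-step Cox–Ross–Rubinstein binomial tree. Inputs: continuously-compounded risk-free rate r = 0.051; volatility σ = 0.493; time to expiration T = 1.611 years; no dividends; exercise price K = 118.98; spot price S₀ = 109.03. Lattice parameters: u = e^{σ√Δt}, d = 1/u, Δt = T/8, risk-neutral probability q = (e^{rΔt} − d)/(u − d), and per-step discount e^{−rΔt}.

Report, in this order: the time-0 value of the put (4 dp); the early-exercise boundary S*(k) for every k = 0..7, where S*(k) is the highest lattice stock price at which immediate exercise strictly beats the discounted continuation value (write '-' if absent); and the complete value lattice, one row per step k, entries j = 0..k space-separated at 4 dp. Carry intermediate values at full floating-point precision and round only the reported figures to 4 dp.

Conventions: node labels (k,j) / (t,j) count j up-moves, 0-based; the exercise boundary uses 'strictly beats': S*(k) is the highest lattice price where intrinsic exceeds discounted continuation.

price = 28.9289
boundary = - - - 56.1443 45.0013 56.1443 70.0464 87.3908
tree:
28.9289
38.6427 18.5273
50.0961 26.4783 9.8997
62.8357 36.7225 15.4199 3.8444
73.9787 49.1097 23.4545 6.6289 0.7646
82.9101 62.8357 34.5934 11.3125 1.4522 0.0000
90.0689 73.9787 48.9336 19.0589 2.7582 0.0000 0.0000
95.8069 82.9101 62.8357 31.5892 5.2387 0.0000 0.0000 0.0000
100.4061 90.0689 73.9787 48.9336 9.9500 0.0000 0.0000 0.0000 0.0000

params: Δt=0.20137 u=1.24761 d=0.80153 q=0.46806 e^(-rΔt)=0.98978
t_8 payoffs: 100.4061 90.0689 73.9787 48.9336 9.9500 0.0000 0.0000 0.0000 0.0000
t_7: node(7,0) S=23.1731 payoff=95.8069 vs cont=94.5912 → 95.8069 [stop]  node(7,1) S=36.0699 payoff=82.9101 vs cont=81.6944 → 82.9101 [stop]  node(7,2) S=56.1443 payoff=62.8357 vs cont=61.6201 → 62.8357 [stop]  node(7,3) S=87.3908 payoff=31.5892 vs cont=30.3735 → 31.5892 [stop]  node(7,4) S=136.0273 payoff=0.0000 vs cont=5.2387 → 5.2387 [wait]  node(7,5) S=211.7321 payoff=0.0000 vs cont=0.0000 → 0.0000 [wait]  node(7,6) S=329.5696 payoff=0.0000 vs cont=0.0000 → 0.0000 [wait]  node(7,7) S=512.9884 payoff=0.0000 vs cont=0.0000 → 0.0000 [wait]  ⇒ S*(7)=87.3908
t_6: node(6,0) S=28.9111 payoff=90.0689 vs cont=88.8532 → 90.0689 [stop]  node(6,1) S=45.0013 payoff=73.9787 vs cont=72.7630 → 73.9787 [stop]  node(6,2) S=70.0464 payoff=48.9336 vs cont=47.7180 → 48.9336 [stop]  node(6,3) S=109.0300 payoff=9.9500 vs cont=19.0589 → 19.0589 [wait]  node(6,4) S=169.7096 payoff=0.0000 vs cont=2.7582 → 2.7582 [wait]  node(6,5) S=264.1599 payoff=0.0000 vs cont=0.0000 → 0.0000 [wait]  node(6,6) S=411.1756 payoff=0.0000 vs cont=0.0000 → 0.0000 [wait]  ⇒ S*(6)=70.0464
t_5: node(5,0) S=36.0699 payoff=82.9101 vs cont=81.6944 → 82.9101 [stop]  node(5,1) S=56.1443 payoff=62.8357 vs cont=61.6201 → 62.8357 [stop]  node(5,2) S=87.3908 payoff=31.5892 vs cont=34.5934 → 34.5934 [wait]  node(5,3) S=136.0273 payoff=0.0000 vs cont=11.3125 → 11.3125 [wait]  node(5,4) S=211.7321 payoff=0.0000 vs cont=1.4522 → 1.4522 [wait]  node(5,5) S=329.5696 payoff=0.0000 vs cont=0.0000 → 0.0000 [wait]  ⇒ S*(5)=56.1443
t_4: node(4,0) S=45.0013 payoff=73.9787 vs cont=72.7630 → 73.9787 [stop]  node(4,1) S=70.0464 payoff=48.9336 vs cont=49.1097 → 49.1097 [wait]  node(4,2) S=109.0300 payoff=9.9500 vs cont=23.4545 → 23.4545 [wait]  node(4,3) S=169.7096 payoff=0.0000 vs cont=6.6289 → 6.6289 [wait]  node(4,4) S=264.1599 payoff=0.0000 vs cont=0.7646 → 0.7646 [wait]  ⇒ S*(4)=45.0013
t_3: node(3,0) S=56.1443 payoff=62.8357 vs cont=61.7016 → 62.8357 [stop]  node(3,1) S=87.3908 payoff=31.5892 vs cont=36.7225 → 36.7225 [wait]  node(3,2) S=136.0273 payoff=0.0000 vs cont=15.4199 → 15.4199 [wait]  node(3,3) S=211.7321 payoff=0.0000 vs cont=3.8444 → 3.8444 [wait]  ⇒ S*(3)=56.1443
t_2: node(2,0) S=70.0464 payoff=48.9336 vs cont=50.0961 → 50.0961 [wait]  node(2,1) S=109.0300 payoff=9.9500 vs cont=26.4783 → 26.4783 [wait]  node(2,2) S=169.7096 payoff=0.0000 vs cont=9.8997 → 9.8997 [wait]  ⇒ S*(2)=-
t_1: node(1,0) S=87.3908 payoff=31.5892 vs cont=38.6427 → 38.6427 [wait]  node(1,1) S=136.0273 payoff=0.0000 vs cont=18.5273 → 18.5273 [wait]  ⇒ S*(1)=-
t_0: node(0,0) S=109.0300 payoff=9.9500 vs cont=28.9289 → 28.9289 [wait]  ⇒ S*(0)=-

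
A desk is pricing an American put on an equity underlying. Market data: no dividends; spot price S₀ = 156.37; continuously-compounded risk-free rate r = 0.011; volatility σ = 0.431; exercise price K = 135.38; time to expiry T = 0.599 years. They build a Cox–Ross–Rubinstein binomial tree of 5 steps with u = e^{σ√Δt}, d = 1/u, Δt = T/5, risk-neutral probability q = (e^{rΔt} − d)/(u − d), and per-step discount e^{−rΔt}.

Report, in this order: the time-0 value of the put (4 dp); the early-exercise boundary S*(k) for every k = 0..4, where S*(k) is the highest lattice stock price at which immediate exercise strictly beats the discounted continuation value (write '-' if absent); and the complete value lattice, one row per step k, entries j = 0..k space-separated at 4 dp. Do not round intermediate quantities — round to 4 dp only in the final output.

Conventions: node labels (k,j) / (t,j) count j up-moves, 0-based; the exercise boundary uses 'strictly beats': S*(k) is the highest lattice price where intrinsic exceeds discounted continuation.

Δt=0.11980, u=1.16088, d=0.86142, q=0.46718, disc=e^(-rΔt)=0.99868
k=5 terminal: V=max(K-S,0) → 61.2120 35.4280 0.6805 0.0000 0.0000 0.0000
k=4: j=0 S=86.1002 intr=49.2798 cont=49.1015 V=49.2798[EX]; j=1 S=116.0323 intr=19.3477 cont=19.1694 V=19.3477[EX]; j=2 S=156.3700 intr=0.0000 cont=0.3621 V=0.3621[hold]; j=3 S=210.7308 intr=0.0000 cont=0.0000 V=0.0000[hold]; j=4 S=283.9898 intr=0.0000 cont=0.0000 V=0.0000[hold]  S*(4)=116.0323
k=3: j=0 S=99.9520 intr=35.4280 cont=35.2497 V=35.4280[EX]; j=1 S=134.6995 intr=0.6805 cont=10.4643 V=10.4643[hold]; j=2 S=181.5268 intr=0.0000 cont=0.1927 V=0.1927[hold]; j=3 S=244.6332 intr=0.0000 cont=0.0000 V=0.0000[hold]  S*(3)=99.9520
k=2: j=0 S=116.0323 intr=19.3477 cont=23.7342 V=23.7342[hold]; j=1 S=156.3700 intr=0.0000 cont=5.6581 V=5.6581[hold]; j=2 S=210.7308 intr=0.0000 cont=0.1025 V=0.1025[hold]  S*(2)=-
k=1: j=0 S=134.6995 intr=0.6805 cont=15.2693 V=15.2693[hold]; j=1 S=181.5268 intr=0.0000 cont=3.0586 V=3.0586[hold]  S*(1)=-
k=0: j=0 S=156.3700 intr=0.0000 cont=9.5522 V=9.5522[hold]  S*(0)=-

price = 9.5522
boundary = - - - 99.9520 116.0323
tree:
9.5522
15.2693 3.0586
23.7342 5.6581 0.1025
35.4280 10.4643 0.1927 0.0000
49.2798 19.3477 0.3621 0.0000 0.0000
61.2120 35.4280 0.6805 0.0000 0.0000 0.0000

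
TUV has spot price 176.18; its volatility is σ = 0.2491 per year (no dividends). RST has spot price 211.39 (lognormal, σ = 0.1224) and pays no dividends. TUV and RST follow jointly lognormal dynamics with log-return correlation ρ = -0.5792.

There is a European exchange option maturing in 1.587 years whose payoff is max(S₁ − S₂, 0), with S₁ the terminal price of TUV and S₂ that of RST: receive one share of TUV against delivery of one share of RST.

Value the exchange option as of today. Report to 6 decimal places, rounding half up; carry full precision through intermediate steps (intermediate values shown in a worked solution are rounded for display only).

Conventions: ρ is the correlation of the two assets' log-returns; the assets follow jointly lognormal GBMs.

σ_eff = √(σ₁² + σ₂² − 2ρσ₁σ₂) = √(0.2491² + 0.1224² − 2·-0.5792·0.2491·0.1224) = 0.335189
d₁ = (ln(S₁/S₂) + (q₂ − q₁ + σ_eff²/2)T) / (σ_eff√T) = (ln(176.18/211.39) + (0.0 − 0.0 + 0.056176)·1.587) / 0.422259 = -0.220356
d₂ = d₁ − σ_eff√T = -0.220356 − 0.422259 = -0.642615
N(d₁) = 0.412797,  N(d₂) = 0.260237
V = S₁·e^{−q₁T}·N(d₁) − S₂·e^{−q₂T}·N(d₂) = 72.726574 − 55.011503 = 17.715071
Key observation: no risk-free rate is needed — with the second asset as numeraire the exchange option is a call on the ratio S₁/S₂, and r cancels out of the value.

exchange price = 17.715071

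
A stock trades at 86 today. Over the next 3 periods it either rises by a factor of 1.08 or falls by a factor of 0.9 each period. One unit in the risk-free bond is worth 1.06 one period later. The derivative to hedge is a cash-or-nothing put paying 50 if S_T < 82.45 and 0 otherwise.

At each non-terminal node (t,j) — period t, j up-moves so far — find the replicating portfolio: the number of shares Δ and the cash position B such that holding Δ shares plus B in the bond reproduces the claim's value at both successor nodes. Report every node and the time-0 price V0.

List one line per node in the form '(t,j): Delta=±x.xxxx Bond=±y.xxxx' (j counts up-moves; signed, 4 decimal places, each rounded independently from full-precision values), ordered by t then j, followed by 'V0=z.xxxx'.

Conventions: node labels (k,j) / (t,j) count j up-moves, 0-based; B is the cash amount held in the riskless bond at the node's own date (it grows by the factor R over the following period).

(0,0): Delta=-0.5678 Bond=50.2735
(1,0): Delta=-3.0095 Bond=242.2768
(1,1): Delta=-0.3135 Bond=29.6665
(2,0): Delta=0.0000 Bond=47.1698
(2,1): Delta=-3.3230 Bond=283.0189
(2,2): Delta=0.0000 Bond=0.0000
V0=1.4397

No-arbitrage ⇒ martingale measure with p* = (R−d)/(u−d) = 0.8889.
At maturity the claim pays: V(3,0)=50.0000, V(3,1)=50.0000, V(3,2)=0.0000, V(3,3)=0.0000
  t=2,j=0: stock 69.6600 → up 75.2328 (V=50.0000), down 62.6940 (V=50.0000). Price 47.1698; hedge Δ=0.0000, bond B=47.1698.
  t=2,j=1: stock 83.5920 → up 90.2794 (V=0.0000), down 75.2328 (V=50.0000). Price 5.2411; hedge Δ=-3.3230, bond B=283.0189.
  t=2,j=2: stock 100.3104 → up 108.3352 (V=0.0000), down 90.2794 (V=0.0000). Price 0.0000; hedge Δ=0.0000, bond B=0.0000.
  t=1,j=0: stock 77.4000 → up 83.5920 (V=5.2411), down 69.6600 (V=47.1698). Price 9.3395; hedge Δ=-3.0095, bond B=242.2768.
  t=1,j=1: stock 92.8800 → up 100.3104 (V=0.0000), down 83.5920 (V=5.2411). Price 0.5494; hedge Δ=-0.3135, bond B=29.6665.
  t=0,j=0: stock 86.0000 → up 92.8800 (V=0.5494), down 77.4000 (V=9.3395). Price 1.4397; hedge Δ=-0.5678, bond B=50.2735.
As a check, the time-0 holding Δ(0,0)·S0 + B(0,0) comes to 1.4397 — exactly V0.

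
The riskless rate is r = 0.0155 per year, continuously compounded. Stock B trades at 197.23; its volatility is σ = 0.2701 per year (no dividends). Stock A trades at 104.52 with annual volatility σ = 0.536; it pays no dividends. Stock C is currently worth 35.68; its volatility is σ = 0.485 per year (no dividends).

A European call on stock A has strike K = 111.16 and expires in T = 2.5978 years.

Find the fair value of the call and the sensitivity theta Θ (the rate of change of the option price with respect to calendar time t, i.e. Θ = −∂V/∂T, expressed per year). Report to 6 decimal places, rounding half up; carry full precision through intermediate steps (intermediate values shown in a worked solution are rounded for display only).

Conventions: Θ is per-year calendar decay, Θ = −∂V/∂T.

price = 34.193348
Θ = -6.917670

σ√T = 0.536·√2.5978 = 0.863908
d₁ = (ln(S/K) + (r+σ²/2)T) / (σ√T) = (ln(104.52/111.16) + (0.0155+0.536²/2)·2.5978) / 0.863908 = (-0.061592 + 0.413435) / 0.863908 = 0.407268
d₂ = d₁ − σ√T = 0.407268 − 0.863908 = -0.456640
e^{−rT} = 0.960534
N(d₁) = 0.658095,  N(d₂) = 0.323965
Call price V = S·N(d₁) − K·e^{−rT}·N(d₂) = 68.784042 − 34.590694 = 34.193348
φ(d₁) = (1/√(2π))·e^{−d₁²/2} = 0.367191
Θ = −S·φ(d₁)·σ/(2√T) − r·K·e^{−rT}·N(d₂) = −6.381514 − 0.536156 = -6.917670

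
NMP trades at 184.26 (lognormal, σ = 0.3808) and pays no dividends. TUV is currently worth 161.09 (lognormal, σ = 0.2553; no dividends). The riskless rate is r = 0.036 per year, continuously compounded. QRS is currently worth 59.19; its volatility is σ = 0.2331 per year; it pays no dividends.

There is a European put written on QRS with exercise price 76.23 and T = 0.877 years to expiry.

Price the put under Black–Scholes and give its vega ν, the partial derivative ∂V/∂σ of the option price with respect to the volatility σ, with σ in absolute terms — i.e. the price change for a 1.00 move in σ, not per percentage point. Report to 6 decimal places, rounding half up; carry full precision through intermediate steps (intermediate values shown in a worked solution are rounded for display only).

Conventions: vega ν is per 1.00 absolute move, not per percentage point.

price = 15.836424
ν = 14.679881

σ√T = 0.2331·√0.877 = 0.218294
d₁ = (ln(S/K) + (r+σ²/2)T) / (σ√T) = (ln(59.19/76.23) + (0.036+0.2331²/2)·0.877) / 0.218294 = (-0.253002 + 0.055398) / 0.218294 = -0.905220
d₂ = d₁ − σ√T = -0.905220 − 0.218294 = -1.123515
e^{−rT} = 0.968921
N(−d₁) = 0.817326,  N(−d₂) = 0.869390
Put price V = K·e^{−rT}·N(−d₂) − S·N(−d₁) = 64.213931 − 48.377508 = 15.836424
φ(d₁) = (1/√(2π))·e^{−d₁²/2} = 0.264834
ν = S·φ(d₁)·√T = 14.679881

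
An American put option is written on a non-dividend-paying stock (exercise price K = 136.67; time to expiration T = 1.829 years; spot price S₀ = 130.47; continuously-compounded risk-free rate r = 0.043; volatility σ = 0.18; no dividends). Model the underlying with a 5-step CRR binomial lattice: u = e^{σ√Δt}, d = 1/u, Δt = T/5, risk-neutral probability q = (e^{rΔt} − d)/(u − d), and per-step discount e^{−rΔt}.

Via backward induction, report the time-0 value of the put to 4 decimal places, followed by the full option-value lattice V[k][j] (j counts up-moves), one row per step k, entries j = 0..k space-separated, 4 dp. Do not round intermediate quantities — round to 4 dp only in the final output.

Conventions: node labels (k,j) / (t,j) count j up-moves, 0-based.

price = 12.1010
tree:
12.1010
20.0534 5.8263
31.7277 10.9087 1.7608
42.5525 19.6580 3.9353 0.0000
52.2607 31.7277 8.7955 0.0000 0.0000
60.9675 42.5525 19.6580 0.0000 0.0000 0.0000

params: Δt=0.36580 u=1.11501 d=0.89685 q=0.54548 e^(-rΔt)=0.98439
t_5 payoffs: 60.9675 42.5525 19.6580 0.0000 0.0000 0.0000
k=4: node(4,0) S=84.4093 payoff=52.2607 vs cont=50.1278 → 52.2607 [stop]  node(4,1) S=104.9423 payoff=31.7277 vs cont=29.5948 → 31.7277 [stop]  node(4,2) S=130.4700 payoff=6.2000 vs cont=8.7955 → 8.7955 [wait]  node(4,3) S=162.2075 payoff=0.0000 vs cont=0.0000 → 0.0000 [wait]  node(4,4) S=201.6653 payoff=0.0000 vs cont=0.0000 → 0.0000 [wait]
k=3: node(3,0) S=94.1175 payoff=42.5525 vs cont=40.4196 → 42.5525 [stop]  node(3,1) S=117.0120 payoff=19.6580 vs cont=18.9187 → 19.6580 [stop]  node(3,2) S=145.4758 payoff=0.0000 vs cont=3.9353 → 3.9353 [wait]  node(3,3) S=180.8636 payoff=0.0000 vs cont=0.0000 → 0.0000 [wait]
k=2: node(2,0) S=104.9423 payoff=31.7277 vs cont=29.5948 → 31.7277 [stop]  node(2,1) S=130.4700 payoff=6.2000 vs cont=10.9087 → 10.9087 [wait]  node(2,2) S=162.2075 payoff=0.0000 vs cont=1.7608 → 1.7608 [wait]
k=1: node(1,0) S=117.0120 payoff=19.6580 vs cont=20.0534 → 20.0534 [wait]  node(1,1) S=145.4758 payoff=0.0000 vs cont=5.8263 → 5.8263 [wait]
k=0: node(0,0) S=130.4700 payoff=6.2000 vs cont=12.1010 → 12.1010 [wait]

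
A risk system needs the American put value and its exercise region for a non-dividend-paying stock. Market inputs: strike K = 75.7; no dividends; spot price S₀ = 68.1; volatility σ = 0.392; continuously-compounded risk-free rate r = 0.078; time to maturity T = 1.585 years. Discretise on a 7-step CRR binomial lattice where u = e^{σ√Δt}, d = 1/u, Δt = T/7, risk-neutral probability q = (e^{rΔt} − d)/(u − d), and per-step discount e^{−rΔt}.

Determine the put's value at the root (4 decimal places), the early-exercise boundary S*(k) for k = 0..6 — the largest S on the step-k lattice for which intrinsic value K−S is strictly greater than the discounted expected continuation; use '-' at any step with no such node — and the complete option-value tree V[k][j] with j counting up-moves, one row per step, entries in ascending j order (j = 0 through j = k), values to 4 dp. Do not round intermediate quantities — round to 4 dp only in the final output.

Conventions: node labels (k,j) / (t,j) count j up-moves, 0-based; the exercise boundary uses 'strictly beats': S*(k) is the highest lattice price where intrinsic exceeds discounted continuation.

price = 14.1948
boundary = - - 46.8952 38.9151 46.8952 56.5116 46.8952
tree:
14.1948
20.5743 8.3454
28.8048 13.1080 3.8984
36.7849 19.8704 6.8384 1.1087
43.4069 28.8048 11.6779 2.2613 0.0000
48.9022 36.7849 19.1884 4.6123 0.0000 0.0000
53.4623 43.4069 28.8048 9.4076 0.0000 0.0000 0.0000
57.2464 48.9022 36.7849 19.1884 0.0000 0.0000 0.0000 0.0000

Δt=0.22643  u=1.20506  d=0.82983  q=0.50099  discount=0.98249
step 7 (expiry): payoffs max(K−S,0) = 57.2464 48.9022 36.7849 19.1884 0.0000 0.0000 0.0000 0.0000
step 6: (k=6,j=0): S=22.2377, K−S=53.4623, hold=52.1371 ⇒ V=53.4623 exercise | (k=6,j=1): S=32.2931, K−S=43.4069, hold=42.0817 ⇒ V=43.4069 exercise | (k=6,j=2): S=46.8952, K−S=28.8048, hold=27.4796 ⇒ V=28.8048 exercise | (k=6,j=3): S=68.1000, K−S=7.6000, hold=9.4076 ⇒ V=9.4076 continue | (k=6,j=4): S=98.8931, K−S=0.0000, hold=0.0000 ⇒ V=0.0000 continue | (k=6,j=5): S=143.6102, K−S=0.0000, hold=0.0000 ⇒ V=0.0000 continue | (k=6,j=6): S=208.5471, K−S=0.0000, hold=0.0000 ⇒ V=0.0000 continue  boundary S*=46.8952
step 5: (k=5,j=0): S=26.7978, K−S=48.9022, hold=47.5769 ⇒ V=48.9022 exercise | (k=5,j=1): S=38.9151, K−S=36.7849, hold=35.4596 ⇒ V=36.7849 exercise | (k=5,j=2): S=56.5116, K−S=19.1884, hold=18.7529 ⇒ V=19.1884 exercise | (k=5,j=3): S=82.0647, K−S=0.0000, hold=4.6123 ⇒ V=4.6123 continue | (k=5,j=4): S=119.1724, K−S=0.0000, hold=0.0000 ⇒ V=0.0000 continue | (k=5,j=5): S=173.0592, K−S=0.0000, hold=0.0000 ⇒ V=0.0000 continue  boundary S*=56.5116
step 4: (k=4,j=0): S=32.2931, K−S=43.4069, hold=42.0817 ⇒ V=43.4069 exercise | (k=4,j=1): S=46.8952, K−S=28.8048, hold=27.4796 ⇒ V=28.8048 exercise | (k=4,j=2): S=68.1000, K−S=7.6000, hold=11.6779 ⇒ V=11.6779 continue | (k=4,j=3): S=98.8931, K−S=0.0000, hold=2.2613 ⇒ V=2.2613 continue | (k=4,j=4): S=143.6102, K−S=0.0000, hold=0.0000 ⇒ V=0.0000 continue  boundary S*=46.8952
step 3: (k=3,j=0): S=38.9151, K−S=36.7849, hold=35.4596 ⇒ V=36.7849 exercise | (k=3,j=1): S=56.5116, K−S=19.1884, hold=19.8704 ⇒ V=19.8704 continue | (k=3,j=2): S=82.0647, K−S=0.0000, hold=6.8384 ⇒ V=6.8384 continue | (k=3,j=3): S=119.1724, K−S=0.0000, hold=1.1087 ⇒ V=1.1087 continue  boundary S*=38.9151
step 2: (k=2,j=0): S=46.8952, K−S=28.8048, hold=27.8153 ⇒ V=28.8048 exercise | (k=2,j=1): S=68.1000, K−S=7.6000, hold=13.1080 ⇒ V=13.1080 continue | (k=2,j=2): S=98.8931, K−S=0.0000, hold=3.8984 ⇒ V=3.8984 continue  boundary S*=46.8952
step 1: (k=1,j=0): S=56.5116, K−S=19.1884, hold=20.5743 ⇒ V=20.5743 continue | (k=1,j=1): S=82.0647, K−S=0.0000, hold=8.3454 ⇒ V=8.3454 continue  boundary S*=-
step 0: (k=0,j=0): S=68.1000, K−S=7.6000, hold=14.1948 ⇒ V=14.1948 continue  boundary S*=-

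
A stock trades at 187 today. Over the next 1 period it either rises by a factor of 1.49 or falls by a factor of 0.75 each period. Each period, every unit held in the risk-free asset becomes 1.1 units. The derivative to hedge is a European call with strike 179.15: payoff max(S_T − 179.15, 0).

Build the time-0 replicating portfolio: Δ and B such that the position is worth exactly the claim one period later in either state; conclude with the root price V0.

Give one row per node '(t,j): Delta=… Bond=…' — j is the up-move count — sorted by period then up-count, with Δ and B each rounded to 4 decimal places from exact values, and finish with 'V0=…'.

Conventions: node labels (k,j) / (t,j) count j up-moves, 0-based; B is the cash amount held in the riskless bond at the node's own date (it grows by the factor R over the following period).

(0,0): Delta=0.7189 Bond=-91.6585
V0=42.7740

No-arbitrage ⇒ martingale measure with p* = (R−d)/(u−d) = 0.4730.
Terminal payoffs: V(1,0)=0.0000, V(1,1)=99.4800
  t=0,j=0: stock 187.0000 → up 278.6300 (V=99.4800), down 140.2500 (V=0.0000). Price 42.7740; hedge Δ=0.7189, bond B=-91.6585.
As a check, the time-0 holding Δ(0,0)·S0 + B(0,0) comes to 42.7740 — exactly V0.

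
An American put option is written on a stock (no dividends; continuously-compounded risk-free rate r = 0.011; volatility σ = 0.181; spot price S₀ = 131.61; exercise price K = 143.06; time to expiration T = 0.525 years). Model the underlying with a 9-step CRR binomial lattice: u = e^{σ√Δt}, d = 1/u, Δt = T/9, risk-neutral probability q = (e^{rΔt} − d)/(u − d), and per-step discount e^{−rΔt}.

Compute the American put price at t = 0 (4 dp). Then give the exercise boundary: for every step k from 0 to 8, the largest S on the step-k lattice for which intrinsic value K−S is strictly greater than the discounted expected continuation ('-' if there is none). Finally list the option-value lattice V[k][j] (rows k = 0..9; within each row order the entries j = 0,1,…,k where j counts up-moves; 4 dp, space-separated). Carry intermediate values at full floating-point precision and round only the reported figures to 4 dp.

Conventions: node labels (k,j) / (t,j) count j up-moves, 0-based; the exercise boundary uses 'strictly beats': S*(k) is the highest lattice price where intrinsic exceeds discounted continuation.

price = 13.9959
boundary = - - - 115.4337 110.4961 115.4337 120.5918 125.9805 131.6100
tree:
13.9959
18.0715 9.8796
22.6746 13.4252 6.2954
27.6263 17.6806 9.1257 3.4324
32.5639 22.5016 12.8126 5.3973 1.4434
37.2902 27.6263 17.3320 8.2446 2.5159 0.3572
41.8144 32.5639 22.4682 12.1439 4.2995 0.7098 0.0000
46.1451 37.2902 27.6263 17.0795 7.1528 1.4105 0.0000 0.0000
50.2905 41.8144 32.5639 22.4682 11.4500 2.8027 0.0000 0.0000 0.0000
54.2586 46.1451 37.2902 27.6263 17.0795 5.5690 0.0000 0.0000 0.0000 0.0000

params: Δt=0.05833 u=1.04469 d=0.95723 q=0.49641 e^(-rΔt)=0.99936
t_9 payoffs: 54.2586 46.1451 37.2902 27.6263 17.0795 5.5690 0.0000 0.0000 0.0000 0.0000
t_8: node(8,0) S=92.7695 payoff=50.2905 vs cont=50.1987 → 50.2905 [stop]  node(8,1) S=101.2456 payoff=41.8144 vs cont=41.7226 → 41.8144 [stop]  node(8,2) S=110.4961 payoff=32.5639 vs cont=32.4721 → 32.5639 [stop]  node(8,3) S=120.5918 payoff=22.4682 vs cont=22.3764 → 22.4682 [stop]  node(8,4) S=131.6100 payoff=11.4500 vs cont=11.3582 → 11.4500 [stop]  node(8,5) S=143.6348 payoff=0.0000 vs cont=2.8027 → 2.8027 [wait]  node(8,6) S=156.7584 payoff=0.0000 vs cont=0.0000 → 0.0000 [wait]  node(8,7) S=171.0810 payoff=0.0000 vs cont=0.0000 → 0.0000 [wait]  node(8,8) S=186.7122 payoff=0.0000 vs cont=0.0000 → 0.0000 [wait]  ⇒ S*(8)=131.6100
t_7: node(7,0) S=96.9149 payoff=46.1451 vs cont=46.0533 → 46.1451 [stop]  node(7,1) S=105.7698 payoff=37.2902 vs cont=37.1985 → 37.2902 [stop]  node(7,2) S=115.4337 payoff=27.6263 vs cont=27.5346 → 27.6263 [stop]  node(7,3) S=125.9805 payoff=17.0795 vs cont=16.9877 → 17.0795 [stop]  node(7,4) S=137.4910 payoff=5.5690 vs cont=7.1528 → 7.1528 [wait]  node(7,5) S=150.0532 payoff=0.0000 vs cont=1.4105 → 1.4105 [wait]  node(7,6) S=163.7632 payoff=0.0000 vs cont=0.0000 → 0.0000 [wait]  node(7,7) S=178.7258 payoff=0.0000 vs cont=0.0000 → 0.0000 [wait]  ⇒ S*(7)=125.9805
t_6: node(6,0) S=101.2456 payoff=41.8144 vs cont=41.7226 → 41.8144 [stop]  node(6,1) S=110.4961 payoff=32.5639 vs cont=32.4721 → 32.5639 [stop]  node(6,2) S=120.5918 payoff=22.4682 vs cont=22.3764 → 22.4682 [stop]  node(6,3) S=131.6100 payoff=11.4500 vs cont=12.1439 → 12.1439 [wait]  node(6,4) S=143.6348 payoff=0.0000 vs cont=4.2995 → 4.2995 [wait]  node(6,5) S=156.7584 payoff=0.0000 vs cont=0.7098 → 0.7098 [wait]  node(6,6) S=171.0810 payoff=0.0000 vs cont=0.0000 → 0.0000 [wait]  ⇒ S*(6)=120.5918
t_5: node(5,0) S=105.7698 payoff=37.2902 vs cont=37.1985 → 37.2902 [stop]  node(5,1) S=115.4337 payoff=27.6263 vs cont=27.5346 → 27.6263 [stop]  node(5,2) S=125.9805 payoff=17.0795 vs cont=17.3320 → 17.3320 [wait]  node(5,3) S=137.4910 payoff=5.5690 vs cont=8.2446 → 8.2446 [wait]  node(5,4) S=150.0532 payoff=0.0000 vs cont=2.5159 → 2.5159 [wait]  node(5,5) S=163.7632 payoff=0.0000 vs cont=0.3572 → 0.3572 [wait]  ⇒ S*(5)=115.4337
t_4: node(4,0) S=110.4961 payoff=32.5639 vs cont=32.4721 → 32.5639 [stop]  node(4,1) S=120.5918 payoff=22.4682 vs cont=22.5016 → 22.5016 [wait]  node(4,2) S=131.6100 payoff=11.4500 vs cont=12.8126 → 12.8126 [wait]  node(4,3) S=143.6348 payoff=0.0000 vs cont=5.3973 → 5.3973 [wait]  node(4,4) S=156.7584 payoff=0.0000 vs cont=1.4434 → 1.4434 [wait]  ⇒ S*(4)=110.4961
t_3: node(3,0) S=115.4337 payoff=27.6263 vs cont=27.5512 → 27.6263 [stop]  node(3,1) S=125.9805 payoff=17.0795 vs cont=17.6806 → 17.6806 [wait]  node(3,2) S=137.4910 payoff=5.5690 vs cont=9.1257 → 9.1257 [wait]  node(3,3) S=150.0532 payoff=0.0000 vs cont=3.4324 → 3.4324 [wait]  ⇒ S*(3)=115.4337
t_2: node(2,0) S=120.5918 payoff=22.4682 vs cont=22.6746 → 22.6746 [wait]  node(2,1) S=131.6100 payoff=11.4500 vs cont=13.4252 → 13.4252 [wait]  node(2,2) S=143.6348 payoff=0.0000 vs cont=6.2954 → 6.2954 [wait]  ⇒ S*(2)=-
t_1: node(1,0) S=125.9805 payoff=17.0795 vs cont=18.0715 → 18.0715 [wait]  node(1,1) S=137.4910 payoff=5.5690 vs cont=9.8796 → 9.8796 [wait]  ⇒ S*(1)=-
t_0: node(0,0) S=131.6100 payoff=11.4500 vs cont=13.9959 → 13.9959 [wait]  ⇒ S*(0)=-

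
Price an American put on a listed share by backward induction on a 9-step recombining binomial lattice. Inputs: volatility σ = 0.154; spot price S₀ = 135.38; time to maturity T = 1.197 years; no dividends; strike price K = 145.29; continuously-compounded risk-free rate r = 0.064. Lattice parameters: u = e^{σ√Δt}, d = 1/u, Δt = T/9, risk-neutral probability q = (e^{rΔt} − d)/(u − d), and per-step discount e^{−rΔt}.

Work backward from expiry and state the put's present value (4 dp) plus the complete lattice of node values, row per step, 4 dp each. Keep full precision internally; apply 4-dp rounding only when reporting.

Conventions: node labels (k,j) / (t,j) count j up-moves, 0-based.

price = 11.3330
tree:
11.3330
17.3037 6.8525
24.2936 11.0636 3.6752
30.9018 17.3037 6.3692 1.6317
37.1490 24.2936 10.6980 3.0926 0.5180
43.0551 30.9018 17.3037 5.7131 1.0976 0.0743
48.6386 37.1490 24.2936 10.1943 2.3080 0.1711 0.0000
53.9172 43.0551 30.9018 17.3037 4.8091 0.3940 0.0000 0.0000
58.9075 48.6386 37.1490 24.2936 9.9100 0.9072 0.0000 0.0000 0.0000
63.6252 53.9172 43.0551 30.9018 17.3037 2.0892 0.0000 0.0000 0.0000 0.0000

Δt=0.13300  u=1.05777  d=0.94539  q=0.56203  discount=0.99152
step 9 (expiry): payoffs max(K−S,0) = 63.6252 53.9172 43.0551 30.9018 17.3037 2.0892 0.0000 0.0000 0.0000 0.0000
k=8: (k=8,j=0): S=86.3825, K−S=58.9075, hold=57.6760 ⇒ V=58.9075 exercise | (k=8,j=1): S=96.6514, K−S=48.6386, hold=47.4072 ⇒ V=48.6386 exercise | (k=8,j=2): S=108.1410, K−S=37.1490, hold=35.9176 ⇒ V=37.1490 exercise | (k=8,j=3): S=120.9964, K−S=24.2936, hold=23.0622 ⇒ V=24.2936 exercise | (k=8,j=4): S=135.3800, K−S=9.9100, hold=8.6785 ⇒ V=9.9100 exercise | (k=8,j=5): S=151.4735, K−S=0.0000, hold=0.9072 ⇒ V=0.9072 continue | (k=8,j=6): S=169.4801, K−S=0.0000, hold=0.0000 ⇒ V=0.0000 continue | (k=8,j=7): S=189.6273, K−S=0.0000, hold=0.0000 ⇒ V=0.0000 continue | (k=8,j=8): S=212.1696, K−S=0.0000, hold=0.0000 ⇒ V=0.0000 continue
k=7: (k=7,j=0): S=91.3728, K−S=53.9172, hold=52.6857 ⇒ V=53.9172 exercise | (k=7,j=1): S=102.2349, K−S=43.0551, hold=41.8236 ⇒ V=43.0551 exercise | (k=7,j=2): S=114.3882, K−S=30.9018, hold=29.6703 ⇒ V=30.9018 exercise | (k=7,j=3): S=127.9863, K−S=17.3037, hold=16.0723 ⇒ V=17.3037 exercise | (k=7,j=4): S=143.2008, K−S=2.0892, hold=4.8091 ⇒ V=4.8091 continue | (k=7,j=5): S=160.2241, K−S=0.0000, hold=0.3940 ⇒ V=0.3940 continue | (k=7,j=6): S=179.2709, K−S=0.0000, hold=0.0000 ⇒ V=0.0000 continue | (k=7,j=7): S=200.5820, K−S=0.0000, hold=0.0000 ⇒ V=0.0000 continue
k=6: (k=6,j=0): S=96.6514, K−S=48.6386, hold=47.4072 ⇒ V=48.6386 exercise | (k=6,j=1): S=108.1410, K−S=37.1490, hold=35.9176 ⇒ V=37.1490 exercise | (k=6,j=2): S=120.9964, K−S=24.2936, hold=23.0622 ⇒ V=24.2936 exercise | (k=6,j=3): S=135.3800, K−S=9.9100, hold=10.1943 ⇒ V=10.1943 continue | (k=6,j=4): S=151.4735, K−S=0.0000, hold=2.3080 ⇒ V=2.3080 continue | (k=6,j=5): S=169.4801, K−S=0.0000, hold=0.1711 ⇒ V=0.1711 continue | (k=6,j=6): S=189.6273, K−S=0.0000, hold=0.0000 ⇒ V=0.0000 continue
k=5: (k=5,j=0): S=102.2349, K−S=43.0551, hold=41.8236 ⇒ V=43.0551 exercise | (k=5,j=1): S=114.3882, K−S=30.9018, hold=29.6703 ⇒ V=30.9018 exercise | (k=5,j=2): S=127.9863, K−S=17.3037, hold=16.2307 ⇒ V=17.3037 exercise | (k=5,j=3): S=143.2008, K−S=2.0892, hold=5.7131 ⇒ V=5.7131 continue | (k=5,j=4): S=160.2241, K−S=0.0000, hold=1.0976 ⇒ V=1.0976 continue | (k=5,j=5): S=179.2709, K−S=0.0000, hold=0.0743 ⇒ V=0.0743 continue
k=4: (k=4,j=0): S=108.1410, K−S=37.1490, hold=35.9176 ⇒ V=37.1490 exercise | (k=4,j=1): S=120.9964, K−S=24.2936, hold=23.0622 ⇒ V=24.2936 exercise | (k=4,j=2): S=135.3800, K−S=9.9100, hold=10.6980 ⇒ V=10.6980 continue | (k=4,j=3): S=151.4735, K−S=0.0000, hold=3.0926 ⇒ V=3.0926 continue | (k=4,j=4): S=169.4801, K−S=0.0000, hold=0.5180 ⇒ V=0.5180 continue
k=3: (k=3,j=0): S=114.3882, K−S=30.9018, hold=29.6703 ⇒ V=30.9018 exercise | (k=3,j=1): S=127.9863, K−S=17.3037, hold=16.5114 ⇒ V=17.3037 exercise | (k=3,j=2): S=143.2008, K−S=2.0892, hold=6.3692 ⇒ V=6.3692 continue | (k=3,j=3): S=160.2241, K−S=0.0000, hold=1.6317 ⇒ V=1.6317 continue
k=2: (k=2,j=0): S=120.9964, K−S=24.2936, hold=23.0622 ⇒ V=24.2936 exercise | (k=2,j=1): S=135.3800, K−S=9.9100, hold=11.0636 ⇒ V=11.0636 continue | (k=2,j=2): S=151.4735, K−S=0.0000, hold=3.6752 ⇒ V=3.6752 continue
k=1: (k=1,j=0): S=127.9863, K−S=17.3037, hold=16.7151 ⇒ V=17.3037 exercise | (k=1,j=1): S=143.2008, K−S=2.0892, hold=6.8525 ⇒ V=6.8525 continue
k=0: (k=0,j=0): S=135.3800, K−S=9.9100, hold=11.3330 ⇒ V=11.3330 continue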